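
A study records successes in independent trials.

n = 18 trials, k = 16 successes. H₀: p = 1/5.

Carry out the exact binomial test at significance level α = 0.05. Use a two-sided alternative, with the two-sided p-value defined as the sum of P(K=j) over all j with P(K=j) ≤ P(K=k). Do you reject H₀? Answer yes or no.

reject H₀: yes

Exact binomial: n=18, k=16, p₀=1/5=0.2000
P(X=j) = C(n,j)·p₀^j·(1−p₀)^(n−j); p = Σ P(X=j) over j with P(X=j) ≤ P(X=16)
p-value (two-sided) = 0.00000
At α=0.05: p < α → reject H₀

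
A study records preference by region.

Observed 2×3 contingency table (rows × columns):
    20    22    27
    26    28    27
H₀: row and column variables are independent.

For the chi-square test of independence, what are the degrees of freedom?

df = (r−1)(c−1) = (2−1)·(3−1) = 2

degrees of freedom = 2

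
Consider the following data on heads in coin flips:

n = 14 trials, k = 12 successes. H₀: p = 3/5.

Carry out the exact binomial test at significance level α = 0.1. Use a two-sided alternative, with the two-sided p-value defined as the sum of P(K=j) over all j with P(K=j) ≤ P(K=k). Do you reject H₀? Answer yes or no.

reject H₀: yes

Exact binomial: n=14, k=12, p₀=3/5=0.6000
P(X=j) = C(n,j)·p₀^j·(1−p₀)^(n−j); p = Σ P(X=j) over j with P(X=j) ≤ P(X=12)
p-value (two-sided) = 0.05730
At α=0.1: p < α → reject H₀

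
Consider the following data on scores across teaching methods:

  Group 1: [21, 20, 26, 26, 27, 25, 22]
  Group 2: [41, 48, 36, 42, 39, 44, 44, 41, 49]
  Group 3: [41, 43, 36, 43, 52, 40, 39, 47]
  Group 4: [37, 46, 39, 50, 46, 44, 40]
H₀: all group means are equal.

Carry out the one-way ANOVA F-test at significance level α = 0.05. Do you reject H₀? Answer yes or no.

Group means [23.86, 42.67, 42.62, 43.14], grand mean 38.516
SSB = Σnᵢ(x̄ᵢ−x̄)² = 1944.153; SSW = ΣΣ(x−x̄ᵢ)² = 485.589
MSB = 1944.153/3 = 648.0509; MSW = 485.589/27 = 17.9848
F = MSB/MSW = 36.0333
df = (3, 27)
p-value (upper-tail) = 0.00000
At α=0.05: p < α → reject H₀

reject H₀: yes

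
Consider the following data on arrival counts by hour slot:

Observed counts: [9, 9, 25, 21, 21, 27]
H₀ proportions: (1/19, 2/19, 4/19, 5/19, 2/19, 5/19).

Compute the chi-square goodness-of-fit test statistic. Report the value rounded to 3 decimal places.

test statistic = 12.221

n = 112; E_i = n·p_i = [5.89, 11.79, 23.58, 29.47, 11.79, 29.47]
χ² = (9−5.89)²/5.89 + (9−11.79)²/11.79 + (25−23.58)²/23.58 + (21−29.47)²/29.47 + (21−11.79)²/11.79 + (27−29.47)²/29.47 = 12.2210
df = 5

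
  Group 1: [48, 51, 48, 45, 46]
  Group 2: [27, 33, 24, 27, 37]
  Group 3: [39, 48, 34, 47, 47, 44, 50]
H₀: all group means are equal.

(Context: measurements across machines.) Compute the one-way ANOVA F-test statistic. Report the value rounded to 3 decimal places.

test statistic = 20.032

Group means [47.60, 29.60, 44.14], grand mean 40.882
SSB = Σnᵢ(x̄ᵢ−x̄)² = 936.508; SSW = ΣΣ(x−x̄ᵢ)² = 327.257
MSB = 936.508/2 = 468.2538; MSW = 327.257/14 = 23.3755
F = MSB/MSW = 20.0318
df = (2, 14)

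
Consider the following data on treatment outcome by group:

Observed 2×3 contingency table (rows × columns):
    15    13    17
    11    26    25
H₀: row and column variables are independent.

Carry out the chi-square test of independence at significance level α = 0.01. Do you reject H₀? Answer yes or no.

reject H₀: no

Row totals [45, 62], col totals [26, 39, 42], n=107
χ² = (15−10.93)²/10.93 + (13−16.40)²/16.40 + (17−17.66)²/17.66 + (11−15.07)²/15.07 + (26−22.60)²/22.60 + (25−24.34)²/24.34 = 3.8693
df = 2
p-value (upper-tail) = 0.14448
At α=0.01: p ≥ α → fail to reject H₀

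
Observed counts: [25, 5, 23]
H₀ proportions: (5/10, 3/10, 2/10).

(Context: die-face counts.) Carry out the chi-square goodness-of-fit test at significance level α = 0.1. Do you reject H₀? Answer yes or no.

n = 53; E_i = n·p_i = [26.50, 15.90, 10.60]
χ² = (25−26.50)²/26.50 + (5−15.90)²/15.90 + (23−10.60)²/10.60 = 22.0629
df = 2
p-value (upper-tail) = 0.00002
At α=0.1: p < α → reject H₀

reject H₀: yes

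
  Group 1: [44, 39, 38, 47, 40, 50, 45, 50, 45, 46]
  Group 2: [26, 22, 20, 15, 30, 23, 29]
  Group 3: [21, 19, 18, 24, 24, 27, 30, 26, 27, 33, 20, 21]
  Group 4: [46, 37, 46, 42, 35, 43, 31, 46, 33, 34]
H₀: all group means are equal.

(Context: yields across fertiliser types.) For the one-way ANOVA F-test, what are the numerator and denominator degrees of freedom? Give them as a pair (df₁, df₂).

degrees of freedom = [3, 35]

k = 4 groups, N = 39 total
df = (k−1, N−k) = (4−1, 39−4) = (3, 35)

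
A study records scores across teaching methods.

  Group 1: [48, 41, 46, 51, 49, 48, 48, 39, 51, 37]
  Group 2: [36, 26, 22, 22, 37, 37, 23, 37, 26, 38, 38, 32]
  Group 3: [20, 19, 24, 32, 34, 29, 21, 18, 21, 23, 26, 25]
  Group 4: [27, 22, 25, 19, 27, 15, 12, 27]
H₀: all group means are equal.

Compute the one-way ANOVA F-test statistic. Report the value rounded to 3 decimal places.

Group means [45.80, 31.17, 24.33, 21.75], grand mean 30.905
SSB = Σnᵢ(x̄ᵢ−x̄)² = 3408.186; SSW = ΣΣ(x−x̄ᵢ)² = 1263.433
MSB = 3408.186/3 = 1136.0619; MSW = 1263.433/38 = 33.2482
F = MSB/MSW = 34.1691
df = (3, 38)

test statistic = 34.169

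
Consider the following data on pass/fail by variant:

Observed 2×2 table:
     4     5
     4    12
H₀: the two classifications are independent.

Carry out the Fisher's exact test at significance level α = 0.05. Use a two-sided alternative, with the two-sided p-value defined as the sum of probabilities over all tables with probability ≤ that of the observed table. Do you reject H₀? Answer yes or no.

Margins: r₁=9, r₂=16, c₁=8, c₂=17, n=25
p_obs = C(9,4)·C(16,4)/C(25,8); sum pmf over tables with pmf ≤ p_obs
p-value (two-sided) = 0.39422
At α=0.05: p ≥ α → fail to reject H₀

reject H₀: no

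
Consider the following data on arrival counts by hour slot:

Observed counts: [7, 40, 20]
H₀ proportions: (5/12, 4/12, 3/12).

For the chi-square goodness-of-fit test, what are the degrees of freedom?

degrees of freedom = 2

df = k − 1 = 3 − 1 = 2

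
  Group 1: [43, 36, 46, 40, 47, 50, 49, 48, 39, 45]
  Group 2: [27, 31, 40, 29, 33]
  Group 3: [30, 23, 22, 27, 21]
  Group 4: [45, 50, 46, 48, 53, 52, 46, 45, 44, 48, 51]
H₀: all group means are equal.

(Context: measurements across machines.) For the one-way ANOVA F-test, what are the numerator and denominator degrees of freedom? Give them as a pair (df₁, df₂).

degrees of freedom = [3, 27]

k = 4 groups, N = 31 total
df = (k−1, N−k) = (4−1, 31−4) = (3, 27)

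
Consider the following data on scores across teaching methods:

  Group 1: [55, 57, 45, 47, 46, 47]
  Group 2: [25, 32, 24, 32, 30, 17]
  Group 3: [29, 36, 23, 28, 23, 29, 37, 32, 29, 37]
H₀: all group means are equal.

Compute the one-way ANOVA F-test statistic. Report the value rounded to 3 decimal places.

Group means [49.50, 26.67, 30.30], grand mean 34.545
SSB = Σnᵢ(x̄ᵢ−x̄)² = 1894.521; SSW = ΣΣ(x−x̄ᵢ)² = 544.933
MSB = 1894.521/2 = 947.2606; MSW = 544.933/19 = 28.6807
F = MSB/MSW = 33.0278
df = (2, 19)

test statistic = 33.028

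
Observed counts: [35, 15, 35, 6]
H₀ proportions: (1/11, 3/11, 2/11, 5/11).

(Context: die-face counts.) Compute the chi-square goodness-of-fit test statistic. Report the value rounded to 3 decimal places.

n = 91; E_i = n·p_i = [8.27, 24.82, 16.55, 41.36]
χ² = (35−8.27)²/8.27 + (15−24.82)²/24.82 + (35−16.55)²/16.55 + (6−41.36)²/41.36 = 141.0516
df = 3

test statistic = 141.052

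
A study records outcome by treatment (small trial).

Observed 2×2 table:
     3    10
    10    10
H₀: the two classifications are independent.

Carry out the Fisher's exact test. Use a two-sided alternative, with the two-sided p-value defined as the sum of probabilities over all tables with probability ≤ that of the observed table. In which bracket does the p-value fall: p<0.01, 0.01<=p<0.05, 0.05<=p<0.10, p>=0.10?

p-value bracket: p>=0.10

Margins: r₁=13, r₂=20, c₁=13, c₂=20, n=33
p_obs = C(13,3)·C(20,10)/C(33,13); sum pmf over tables with pmf ≤ p_obs
p-value (two-sided) = 0.15949
→ bracket: p>=0.10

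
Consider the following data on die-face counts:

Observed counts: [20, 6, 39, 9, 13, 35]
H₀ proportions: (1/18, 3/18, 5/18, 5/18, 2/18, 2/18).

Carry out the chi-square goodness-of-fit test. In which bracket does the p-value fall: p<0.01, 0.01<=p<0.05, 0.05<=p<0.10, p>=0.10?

n = 122; E_i = n·p_i = [6.78, 20.33, 33.89, 33.89, 13.56, 13.56]
χ² = (20−6.78)²/6.78 + (6−20.33)²/20.33 + (39−33.89)²/33.89 + (9−33.89)²/33.89 + (13−13.56)²/13.56 + (35−13.56)²/13.56 = 88.8951
df = 5
p-value (upper-tail) = 0.00000
→ bracket: p<0.01

p-value bracket: p<0.01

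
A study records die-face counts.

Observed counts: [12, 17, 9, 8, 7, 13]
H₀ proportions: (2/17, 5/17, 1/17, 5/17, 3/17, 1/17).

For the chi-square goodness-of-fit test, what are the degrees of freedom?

degrees of freedom = 5

df = k − 1 = 6 − 1 = 5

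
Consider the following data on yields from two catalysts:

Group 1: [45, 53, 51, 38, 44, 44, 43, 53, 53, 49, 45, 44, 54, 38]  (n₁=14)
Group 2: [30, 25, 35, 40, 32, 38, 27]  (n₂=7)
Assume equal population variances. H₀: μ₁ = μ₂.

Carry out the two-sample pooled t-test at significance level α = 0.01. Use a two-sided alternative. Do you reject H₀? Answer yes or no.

x̄₁=46.714, s₁=5.469, n₁=14
x̄₂=32.429, s₂=5.563, n₂=7
s_p² = [13·5.469² + 6·5.563²]/19 = 30.2406
SE = √(s_p²·(1/14+1/7)) = 2.5456
t = (46.714−32.429)/2.5456 = 5.6119
df = 19
p-value (two-sided) = 0.00002
At α=0.01: p < α → reject H₀

reject H₀: yes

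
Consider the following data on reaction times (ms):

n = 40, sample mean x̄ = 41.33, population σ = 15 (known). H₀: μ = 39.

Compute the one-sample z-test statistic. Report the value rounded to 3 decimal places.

SE = σ/√n = 15/√40 = 2.3717
z = (x̄−μ₀)/SE = (41.33−39)/2.3717 = 0.9824

test statistic = 0.982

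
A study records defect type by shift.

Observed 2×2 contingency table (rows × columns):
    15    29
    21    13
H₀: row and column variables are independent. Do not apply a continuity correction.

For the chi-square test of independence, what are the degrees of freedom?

df = (r−1)(c−1) = (2−1)·(2−1) = 1

degrees of freedom = 1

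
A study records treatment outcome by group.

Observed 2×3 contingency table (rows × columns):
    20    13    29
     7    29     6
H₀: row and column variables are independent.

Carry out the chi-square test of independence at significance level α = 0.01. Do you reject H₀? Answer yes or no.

Row totals [62, 42], col totals [27, 42, 35], n=104
χ² = (20−16.10)²/16.10 + (13−25.04)²/25.04 + (29−20.87)²/20.87 + (7−10.90)²/10.90 + (29−16.96)²/16.96 + (6−14.13)²/14.13 = 24.5298
df = 2
p-value (upper-tail) = 0.00000
At α=0.01: p < α → reject H₀

reject H₀: yes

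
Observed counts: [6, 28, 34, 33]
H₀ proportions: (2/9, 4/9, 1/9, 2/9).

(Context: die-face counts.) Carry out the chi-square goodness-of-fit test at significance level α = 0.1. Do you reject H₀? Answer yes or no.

reject H₀: yes

n = 101; E_i = n·p_i = [22.44, 44.89, 11.22, 22.44]
χ² = (6−22.44)²/22.44 + (28−44.89)²/44.89 + (34−11.22)²/11.22 + (33−22.44)²/22.44 = 69.5990
df = 3
p-value (upper-tail) = 0.00000
At α=0.1: p < α → reject H₀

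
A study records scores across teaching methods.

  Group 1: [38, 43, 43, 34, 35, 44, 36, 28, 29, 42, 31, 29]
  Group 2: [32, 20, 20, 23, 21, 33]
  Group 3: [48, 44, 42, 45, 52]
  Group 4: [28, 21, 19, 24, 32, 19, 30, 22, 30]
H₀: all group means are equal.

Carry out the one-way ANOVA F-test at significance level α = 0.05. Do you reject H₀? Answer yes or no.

reject H₀: yes

Group means [36.00, 24.83, 46.20, 25.00], grand mean 32.406
SSB = Σnᵢ(x̄ᵢ−x̄)² = 1944.085; SSW = ΣΣ(x−x̄ᵢ)² = 843.633
MSB = 1944.085/3 = 648.0285; MSW = 843.633/28 = 30.1298
F = MSB/MSW = 21.5079
df = (3, 28)
p-value (upper-tail) = 0.00000
At α=0.05: p < α → reject H₀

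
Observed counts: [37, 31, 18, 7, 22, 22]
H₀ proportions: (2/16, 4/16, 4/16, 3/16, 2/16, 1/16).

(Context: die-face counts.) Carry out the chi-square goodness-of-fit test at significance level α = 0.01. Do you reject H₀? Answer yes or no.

n = 137; E_i = n·p_i = [17.12, 34.25, 34.25, 25.69, 17.12, 8.56]
χ² = (37−17.12)²/17.12 + (31−34.25)²/34.25 + (18−34.25)²/34.25 + (7−25.69)²/25.69 + (22−17.12)²/17.12 + (22−8.56)²/8.56 = 67.1557
df = 5
p-value (upper-tail) = 0.00000
At α=0.01: p < α → reject H₀

reject H₀: yes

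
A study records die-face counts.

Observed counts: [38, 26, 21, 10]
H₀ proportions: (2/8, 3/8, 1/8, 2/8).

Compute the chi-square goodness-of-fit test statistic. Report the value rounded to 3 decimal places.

n = 95; E_i = n·p_i = [23.75, 35.62, 11.88, 23.75]
χ² = (38−23.75)²/23.75 + (26−35.62)²/35.62 + (21−11.88)²/11.88 + (10−23.75)²/23.75 = 26.1228
df = 3

test statistic = 26.123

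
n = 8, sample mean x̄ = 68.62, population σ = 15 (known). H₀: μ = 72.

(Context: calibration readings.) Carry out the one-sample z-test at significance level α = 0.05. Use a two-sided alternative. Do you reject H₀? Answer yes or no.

SE = σ/√n = 15/√8 = 5.3033
z = (x̄−μ₀)/SE = (68.62−72)/5.3033 = -0.6373
p-value (two-sided) = 0.52390
At α=0.05: p ≥ α → fail to reject H₀

reject H₀: no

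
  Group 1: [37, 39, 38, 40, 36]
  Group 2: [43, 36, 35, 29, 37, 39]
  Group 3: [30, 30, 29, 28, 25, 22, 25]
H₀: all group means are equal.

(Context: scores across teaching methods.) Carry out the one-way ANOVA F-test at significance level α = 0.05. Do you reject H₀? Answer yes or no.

Group means [38.00, 36.50, 27.00], grand mean 33.222
SSB = Σnᵢ(x̄ᵢ−x̄)² = 449.611; SSW = ΣΣ(x−x̄ᵢ)² = 173.500
MSB = 449.611/2 = 224.8056; MSW = 173.500/15 = 11.5667
F = MSB/MSW = 19.4356
df = (2, 15)
p-value (upper-tail) = 0.00007
At α=0.05: p < α → reject H₀

reject H₀: yes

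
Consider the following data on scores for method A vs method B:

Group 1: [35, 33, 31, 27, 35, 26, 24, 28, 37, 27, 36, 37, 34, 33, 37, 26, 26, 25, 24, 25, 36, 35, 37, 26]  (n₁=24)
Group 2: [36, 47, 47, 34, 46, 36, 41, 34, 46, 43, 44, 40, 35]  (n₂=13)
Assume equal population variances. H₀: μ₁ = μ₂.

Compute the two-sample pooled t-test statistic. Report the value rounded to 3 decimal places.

test statistic = -5.683

x̄₁=30.833, s₁=4.975, n₁=24
x̄₂=40.692, s₂=5.154, n₂=13
s_p² = [23·4.975² + 12·5.154²]/35 = 25.3744
SE = √(s_p²·(1/24+1/13)) = 1.7347
t = (30.833−40.692)/1.7347 = -5.6834
df = 35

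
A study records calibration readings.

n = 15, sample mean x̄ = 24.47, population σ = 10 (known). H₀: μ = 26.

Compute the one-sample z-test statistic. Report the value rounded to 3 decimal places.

SE = σ/√n = 10/√15 = 2.5820
z = (x̄−μ₀)/SE = (24.47−26)/2.5820 = -0.5926

test statistic = -0.593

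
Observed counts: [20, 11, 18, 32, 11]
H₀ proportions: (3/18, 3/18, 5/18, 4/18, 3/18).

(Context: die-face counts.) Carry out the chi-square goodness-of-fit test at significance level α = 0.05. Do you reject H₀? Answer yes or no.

reject H₀: yes

n = 92; E_i = n·p_i = [15.33, 15.33, 25.56, 20.44, 15.33]
χ² = (20−15.33)²/15.33 + (11−15.33)²/15.33 + (18−25.56)²/25.56 + (32−20.44)²/20.44 + (11−15.33)²/15.33 = 12.6348
df = 4
p-value (upper-tail) = 0.01321
At α=0.05: p < α → reject H₀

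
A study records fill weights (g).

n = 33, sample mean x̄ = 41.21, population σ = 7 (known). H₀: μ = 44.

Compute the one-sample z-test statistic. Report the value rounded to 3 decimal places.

SE = σ/√n = 7/√33 = 1.2185
z = (x̄−μ₀)/SE = (41.21−44)/1.2185 = -2.2896

test statistic = -2.290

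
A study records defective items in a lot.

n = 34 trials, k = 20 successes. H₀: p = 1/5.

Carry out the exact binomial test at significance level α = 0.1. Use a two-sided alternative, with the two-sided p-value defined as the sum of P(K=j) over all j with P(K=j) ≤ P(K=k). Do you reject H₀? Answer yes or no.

Exact binomial: n=34, k=20, p₀=1/5=0.2000
P(X=j) = C(n,j)·p₀^j·(1−p₀)^(n−j); p = Σ P(X=j) over j with P(X=j) ≤ P(X=20)
p-value (two-sided) = 0.00000
At α=0.1: p < α → reject H₀

reject H₀: yes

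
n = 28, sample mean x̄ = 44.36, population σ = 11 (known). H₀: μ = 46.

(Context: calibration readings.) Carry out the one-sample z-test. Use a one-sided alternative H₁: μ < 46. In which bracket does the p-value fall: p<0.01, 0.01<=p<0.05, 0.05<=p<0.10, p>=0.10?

p-value bracket: p>=0.10

SE = σ/√n = 11/√28 = 2.0788
z = (x̄−μ₀)/SE = (44.36−46)/2.0788 = -0.7889
p-value (one-sided, H₁ less) = 0.21508
→ bracket: p>=0.10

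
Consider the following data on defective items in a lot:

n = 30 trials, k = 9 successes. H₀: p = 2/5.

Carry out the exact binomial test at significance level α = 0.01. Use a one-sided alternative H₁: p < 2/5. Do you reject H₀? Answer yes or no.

Exact binomial: n=30, k=9, p₀=2/5=0.4000
P(X≤9) from Σ C(n,i)·p₀^i·(1−p₀)^(n−i)
p-value (one-sided, H₁ less) = 0.17629
At α=0.01: p ≥ α → fail to reject H₀

reject H₀: no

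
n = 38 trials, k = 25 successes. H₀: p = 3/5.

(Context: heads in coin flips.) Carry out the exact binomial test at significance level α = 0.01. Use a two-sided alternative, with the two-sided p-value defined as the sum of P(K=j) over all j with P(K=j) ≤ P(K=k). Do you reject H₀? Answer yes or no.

Exact binomial: n=38, k=25, p₀=3/5=0.6000
P(X=j) = C(n,j)·p₀^j·(1−p₀)^(n−j); p = Σ P(X=j) over j with P(X=j) ≤ P(X=25)
p-value (two-sided) = 0.51162
At α=0.01: p ≥ α → fail to reject H₀

reject H₀: no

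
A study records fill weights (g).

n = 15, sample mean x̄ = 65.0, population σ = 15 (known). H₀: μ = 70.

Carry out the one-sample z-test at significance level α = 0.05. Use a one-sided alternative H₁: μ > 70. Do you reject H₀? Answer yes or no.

SE = σ/√n = 15/√15 = 3.8730
z = (x̄−μ₀)/SE = (65.0−70)/3.8730 = -1.2910
p-value (one-sided, H₁ greater) = 0.90165
At α=0.05: p ≥ α → fail to reject H₀

reject H₀: no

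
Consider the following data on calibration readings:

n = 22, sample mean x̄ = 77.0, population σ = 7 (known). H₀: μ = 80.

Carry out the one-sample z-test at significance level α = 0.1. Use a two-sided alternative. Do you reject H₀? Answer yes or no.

SE = σ/√n = 7/√22 = 1.4924
z = (x̄−μ₀)/SE = (77.0−80)/1.4924 = -2.0102
p-value (two-sided) = 0.04441
At α=0.1: p < α → reject H₀

reject H₀: yes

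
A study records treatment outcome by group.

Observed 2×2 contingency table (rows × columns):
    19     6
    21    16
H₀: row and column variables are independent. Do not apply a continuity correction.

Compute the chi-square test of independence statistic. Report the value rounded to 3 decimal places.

test statistic = 2.413

Row totals [25, 37], col totals [40, 22], n=62
χ² = (19−16.13)²/16.13 + (6−8.87)²/8.87 + (21−23.87)²/23.87 + (16−13.13)²/13.13 = 2.4133
df = 1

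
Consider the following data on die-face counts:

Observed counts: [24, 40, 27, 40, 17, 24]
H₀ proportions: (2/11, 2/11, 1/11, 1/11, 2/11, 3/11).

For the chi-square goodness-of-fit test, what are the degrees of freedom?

df = k − 1 = 6 − 1 = 5

degrees of freedom = 5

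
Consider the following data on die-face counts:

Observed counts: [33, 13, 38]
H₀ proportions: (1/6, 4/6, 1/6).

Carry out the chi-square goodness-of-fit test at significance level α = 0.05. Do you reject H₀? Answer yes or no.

n = 84; E_i = n·p_i = [14.00, 56.00, 14.00]
χ² = (33−14.00)²/14.00 + (13−56.00)²/56.00 + (38−14.00)²/14.00 = 99.9464
df = 2
p-value (upper-tail) = 0.00000
At α=0.05: p < α → reject H₀

reject H₀: yes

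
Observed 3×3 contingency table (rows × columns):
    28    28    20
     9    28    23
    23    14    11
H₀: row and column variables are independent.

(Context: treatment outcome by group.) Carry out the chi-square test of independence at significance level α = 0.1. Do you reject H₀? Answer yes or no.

Row totals [76, 60, 48], col totals [60, 70, 54], n=184
χ² = (28−24.78)²/24.78 + (28−28.91)²/28.91 + (20−22.30)²/22.30 + (9−19.57)²/19.57 + (28−22.83)²/22.83 + (23−17.61)²/17.61 + (23−15.65)²/15.65 + (14−18.26)²/18.26 + (11−14.09)²/14.09 = 14.3333
df = 4
p-value (upper-tail) = 0.00630
At α=0.1: p < α → reject H₀

reject H₀: yes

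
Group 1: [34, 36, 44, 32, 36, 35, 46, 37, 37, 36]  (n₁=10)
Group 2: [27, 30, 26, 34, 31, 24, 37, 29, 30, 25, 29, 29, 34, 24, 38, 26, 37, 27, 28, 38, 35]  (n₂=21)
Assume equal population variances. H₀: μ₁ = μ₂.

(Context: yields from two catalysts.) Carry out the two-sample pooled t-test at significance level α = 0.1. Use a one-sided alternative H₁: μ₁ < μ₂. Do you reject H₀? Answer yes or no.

x̄₁=37.300, s₁=4.347, n₁=10
x̄₂=30.381, s₂=4.663, n₂=21
s_p² = [9·4.347² + 20·4.663²]/29 = 20.8639
SE = √(s_p²·(1/10+1/21)) = 1.7550
t = (37.300−30.381)/1.7550 = 3.9426
df = 29
p-value (one-sided, H₁ less) = 0.99977
At α=0.1: p ≥ α → fail to reject H₀

reject H₀: no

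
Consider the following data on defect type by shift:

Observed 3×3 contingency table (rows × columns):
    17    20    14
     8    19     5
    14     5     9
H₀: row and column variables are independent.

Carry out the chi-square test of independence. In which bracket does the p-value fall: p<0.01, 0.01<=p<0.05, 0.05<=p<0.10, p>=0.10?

p-value bracket: 0.01<=p<0.05

Row totals [51, 32, 28], col totals [39, 44, 28], n=111
χ² = (17−17.92)²/17.92 + (20−20.22)²/20.22 + (14−12.86)²/12.86 + (8−11.24)²/11.24 + (19−12.68)²/12.68 + (5−8.07)²/8.07 + (14−9.84)²/9.84 + (5−11.10)²/11.10 + (9−7.06)²/7.06 = 11.0421
df = 4
p-value (upper-tail) = 0.02609
→ bracket: 0.01<=p<0.05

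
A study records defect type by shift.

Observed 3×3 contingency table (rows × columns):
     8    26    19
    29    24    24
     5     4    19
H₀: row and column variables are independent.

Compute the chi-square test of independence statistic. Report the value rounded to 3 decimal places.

Row totals [53, 77, 28], col totals [42, 54, 62], n=158
χ² = (8−14.09)²/14.09 + (26−18.11)²/18.11 + (19−20.80)²/20.80 + (29−20.47)²/20.47 + (24−26.32)²/26.32 + (24−30.22)²/30.22 + (5−7.44)²/7.44 + (4−9.57)²/9.57 + (19−10.99)²/10.99 = 21.1452
df = 4

test statistic = 21.145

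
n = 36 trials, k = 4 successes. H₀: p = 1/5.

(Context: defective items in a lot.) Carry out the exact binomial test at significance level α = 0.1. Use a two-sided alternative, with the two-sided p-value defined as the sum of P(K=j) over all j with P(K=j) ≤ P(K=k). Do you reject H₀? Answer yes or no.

reject H₀: no

Exact binomial: n=36, k=4, p₀=1/5=0.2000
P(X=j) = C(n,j)·p₀^j·(1−p₀)^(n−j); p = Σ P(X=j) over j with P(X=j) ≤ P(X=4)
p-value (two-sided) = 0.21581
At α=0.1: p ≥ α → fail to reject H₀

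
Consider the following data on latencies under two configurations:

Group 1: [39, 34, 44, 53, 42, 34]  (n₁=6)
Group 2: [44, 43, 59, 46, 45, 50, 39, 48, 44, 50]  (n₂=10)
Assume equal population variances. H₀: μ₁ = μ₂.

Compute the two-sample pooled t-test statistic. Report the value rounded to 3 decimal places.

test statistic = -1.840

x̄₁=41.000, s₁=7.155, n₁=6
x̄₂=46.800, s₂=5.432, n₂=10
s_p² = [5·7.155² + 9·5.432²]/14 = 37.2571
SE = √(s_p²·(1/6+1/10)) = 3.1520
t = (41.000−46.800)/3.1520 = -1.8401
df = 14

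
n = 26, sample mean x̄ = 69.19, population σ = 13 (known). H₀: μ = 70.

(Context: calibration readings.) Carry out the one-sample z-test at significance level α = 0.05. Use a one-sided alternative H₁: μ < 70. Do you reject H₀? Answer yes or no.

reject H₀: no

SE = σ/√n = 13/√26 = 2.5495
z = (x̄−μ₀)/SE = (69.19−70)/2.5495 = -0.3177
p-value (one-sided, H₁ less) = 0.37535
At α=0.05: p ≥ α → fail to reject H₀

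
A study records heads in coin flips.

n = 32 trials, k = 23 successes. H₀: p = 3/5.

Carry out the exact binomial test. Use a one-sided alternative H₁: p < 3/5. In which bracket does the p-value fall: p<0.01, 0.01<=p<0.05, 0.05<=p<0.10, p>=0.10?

p-value bracket: p>=0.10

Exact binomial: n=32, k=23, p₀=3/5=0.6000
P(X≤23) from Σ C(n,i)·p₀^i·(1−p₀)^(n−i)
p-value (one-sided, H₁ less) = 0.94252
→ bracket: p>=0.10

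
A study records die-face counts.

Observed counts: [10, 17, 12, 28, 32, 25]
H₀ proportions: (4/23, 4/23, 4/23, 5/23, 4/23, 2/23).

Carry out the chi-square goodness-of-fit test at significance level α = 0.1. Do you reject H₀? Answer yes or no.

n = 124; E_i = n·p_i = [21.57, 21.57, 21.57, 26.96, 21.57, 10.78]
χ² = (10−21.57)²/21.57 + (17−21.57)²/21.57 + (12−21.57)²/21.57 + (28−26.96)²/26.96 + (32−21.57)²/21.57 + (25−10.78)²/10.78 = 35.2472
df = 5
p-value (upper-tail) = 0.00000
At α=0.1: p < α → reject H₀

reject H₀: yes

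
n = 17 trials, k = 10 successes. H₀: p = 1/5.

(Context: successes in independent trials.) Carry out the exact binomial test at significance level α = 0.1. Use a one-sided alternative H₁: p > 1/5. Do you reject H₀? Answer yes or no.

Exact binomial: n=17, k=10, p₀=1/5=0.2000
P(X≥10) from Σ C(n,i)·p₀^i·(1−p₀)^(n−i)
p-value (one-sided, H₁ greater) = 0.00049
At α=0.1: p < α → reject H₀

reject H₀: yes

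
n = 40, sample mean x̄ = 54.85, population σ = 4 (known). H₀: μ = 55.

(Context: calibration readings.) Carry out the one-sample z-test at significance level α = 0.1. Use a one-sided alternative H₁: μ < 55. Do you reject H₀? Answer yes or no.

SE = σ/√n = 4/√40 = 0.6325
z = (x̄−μ₀)/SE = (54.85−55)/0.6325 = -0.2372
p-value (one-sided, H₁ less) = 0.40626
At α=0.1: p ≥ α → fail to reject H₀

reject H₀: no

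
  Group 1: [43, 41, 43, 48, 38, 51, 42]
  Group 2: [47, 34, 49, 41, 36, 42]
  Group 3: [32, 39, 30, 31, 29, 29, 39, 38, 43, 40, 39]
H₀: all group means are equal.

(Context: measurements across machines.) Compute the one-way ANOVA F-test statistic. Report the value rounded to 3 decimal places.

Group means [43.71, 41.50, 35.36], grand mean 39.333
SSB = Σnᵢ(x̄ᵢ−x̄)² = 335.859; SSW = ΣΣ(x−x̄ᵢ)² = 555.474
MSB = 335.859/2 = 167.9297; MSW = 555.474/21 = 26.4511
F = MSB/MSW = 6.3487
df = (2, 21)

test statistic = 6.349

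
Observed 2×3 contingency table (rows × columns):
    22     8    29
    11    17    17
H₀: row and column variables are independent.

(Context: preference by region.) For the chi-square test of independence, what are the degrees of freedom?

degrees of freedom = 2

df = (r−1)(c−1) = (2−1)·(3−1) = 2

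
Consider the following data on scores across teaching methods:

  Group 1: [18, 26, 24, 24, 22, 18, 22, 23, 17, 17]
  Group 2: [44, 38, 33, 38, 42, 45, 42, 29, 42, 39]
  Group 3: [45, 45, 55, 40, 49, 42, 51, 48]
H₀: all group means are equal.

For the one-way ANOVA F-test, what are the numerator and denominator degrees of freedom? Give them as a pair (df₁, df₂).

k = 3 groups, N = 28 total
df = (k−1, N−k) = (3−1, 28−3) = (2, 25)

degrees of freedom = [2, 25]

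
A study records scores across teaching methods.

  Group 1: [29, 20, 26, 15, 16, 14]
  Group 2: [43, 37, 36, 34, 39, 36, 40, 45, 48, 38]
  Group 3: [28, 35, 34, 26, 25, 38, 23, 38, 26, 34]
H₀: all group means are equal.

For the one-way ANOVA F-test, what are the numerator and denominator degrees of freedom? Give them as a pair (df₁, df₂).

degrees of freedom = [2, 23]

k = 3 groups, N = 26 total
df = (k−1, N−k) = (3−1, 26−3) = (2, 23)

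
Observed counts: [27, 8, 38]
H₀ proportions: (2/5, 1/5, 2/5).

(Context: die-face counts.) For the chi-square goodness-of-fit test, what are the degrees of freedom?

df = k − 1 = 3 − 1 = 2

degrees of freedom = 2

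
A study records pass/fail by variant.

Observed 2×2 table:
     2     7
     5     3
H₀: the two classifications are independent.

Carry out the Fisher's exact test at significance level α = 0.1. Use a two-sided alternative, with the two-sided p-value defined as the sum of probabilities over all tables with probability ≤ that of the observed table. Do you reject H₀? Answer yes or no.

Margins: r₁=9, r₂=8, c₁=7, c₂=10, n=17
p_obs = C(9,2)·C(8,5)/C(17,7); sum pmf over tables with pmf ≤ p_obs
p-value (two-sided) = 0.15343
At α=0.1: p ≥ α → fail to reject H₀

reject H₀: no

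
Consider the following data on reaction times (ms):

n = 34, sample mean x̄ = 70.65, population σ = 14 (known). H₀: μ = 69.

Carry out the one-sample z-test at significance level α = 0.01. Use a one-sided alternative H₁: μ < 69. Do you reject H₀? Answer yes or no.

SE = σ/√n = 14/√34 = 2.4010
z = (x̄−μ₀)/SE = (70.65−69)/2.4010 = 0.6872
p-value (one-sided, H₁ less) = 0.75403
At α=0.01: p ≥ α → fail to reject H₀

reject H₀: no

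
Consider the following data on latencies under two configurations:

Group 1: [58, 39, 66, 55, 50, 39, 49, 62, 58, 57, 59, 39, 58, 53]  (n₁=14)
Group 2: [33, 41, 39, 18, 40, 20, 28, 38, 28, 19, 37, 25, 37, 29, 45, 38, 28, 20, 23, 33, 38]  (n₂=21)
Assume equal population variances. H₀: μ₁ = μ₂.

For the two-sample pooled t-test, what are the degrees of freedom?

degrees of freedom = 33

df = n₁ + n₂ − 2 = 14 + 21 − 2 = 33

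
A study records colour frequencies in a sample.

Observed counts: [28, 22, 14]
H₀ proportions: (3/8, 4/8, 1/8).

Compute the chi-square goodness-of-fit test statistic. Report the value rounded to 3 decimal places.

test statistic = 8.292

n = 64; E_i = n·p_i = [24.00, 32.00, 8.00]
χ² = (28−24.00)²/24.00 + (22−32.00)²/32.00 + (14−8.00)²/8.00 = 8.2917
df = 2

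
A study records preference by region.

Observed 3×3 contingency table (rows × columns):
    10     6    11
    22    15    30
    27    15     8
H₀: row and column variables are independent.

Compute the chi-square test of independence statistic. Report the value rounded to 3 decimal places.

Row totals [27, 67, 50], col totals [59, 36, 49], n=144
χ² = (10−11.06)²/11.06 + (6−6.75)²/6.75 + (11−9.19)²/9.19 + (22−27.45)²/27.45 + (15−16.75)²/16.75 + (30−22.80)²/22.80 + (27−20.49)²/20.49 + (15−12.50)²/12.50 + (8−17.01)²/17.01 = 11.4298
df = 4

test statistic = 11.430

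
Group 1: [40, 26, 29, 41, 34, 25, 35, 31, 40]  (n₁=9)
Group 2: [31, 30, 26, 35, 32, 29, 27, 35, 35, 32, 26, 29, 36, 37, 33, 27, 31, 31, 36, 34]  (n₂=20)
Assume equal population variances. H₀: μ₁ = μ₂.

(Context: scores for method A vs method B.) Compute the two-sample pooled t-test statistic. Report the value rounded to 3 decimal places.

x̄₁=33.444, s₁=6.106, n₁=9
x̄₂=31.600, s₂=3.500, n₂=20
s_p² = [8·6.106² + 19·3.500²]/27 = 19.6675
SE = √(s_p²·(1/9+1/20)) = 1.7801
t = (33.444−31.600)/1.7801 = 1.0362
df = 27

test statistic = 1.036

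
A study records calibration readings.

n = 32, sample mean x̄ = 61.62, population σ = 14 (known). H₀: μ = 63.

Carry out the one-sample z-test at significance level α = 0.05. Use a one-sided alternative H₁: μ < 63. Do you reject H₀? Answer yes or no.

SE = σ/√n = 14/√32 = 2.4749
z = (x̄−μ₀)/SE = (61.62−63)/2.4749 = -0.5576
p-value (one-sided, H₁ less) = 0.28856
At α=0.05: p ≥ α → fail to reject H₀

reject H₀: no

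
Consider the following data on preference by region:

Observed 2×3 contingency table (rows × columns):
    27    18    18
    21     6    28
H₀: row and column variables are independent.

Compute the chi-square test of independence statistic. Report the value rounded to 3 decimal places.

test statistic = 8.420

Row totals [63, 55], col totals [48, 24, 46], n=118
χ² = (27−25.63)²/25.63 + (18−12.81)²/12.81 + (18−24.56)²/24.56 + (21−22.37)²/22.37 + (6−11.19)²/11.19 + (28−21.44)²/21.44 = 8.4202
df = 2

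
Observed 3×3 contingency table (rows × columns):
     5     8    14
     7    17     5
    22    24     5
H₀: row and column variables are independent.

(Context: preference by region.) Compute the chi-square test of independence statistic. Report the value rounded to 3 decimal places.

test statistic = 21.091

Row totals [27, 29, 51], col totals [34, 49, 24], n=107
χ² = (5−8.58)²/8.58 + (8−12.36)²/12.36 + (14−6.06)²/6.06 + (7−9.21)²/9.21 + (17−13.28)²/13.28 + (5−6.50)²/6.50 + (22−16.21)²/16.21 + (24−23.36)²/23.36 + (5−11.44)²/11.44 = 21.0909
df = 4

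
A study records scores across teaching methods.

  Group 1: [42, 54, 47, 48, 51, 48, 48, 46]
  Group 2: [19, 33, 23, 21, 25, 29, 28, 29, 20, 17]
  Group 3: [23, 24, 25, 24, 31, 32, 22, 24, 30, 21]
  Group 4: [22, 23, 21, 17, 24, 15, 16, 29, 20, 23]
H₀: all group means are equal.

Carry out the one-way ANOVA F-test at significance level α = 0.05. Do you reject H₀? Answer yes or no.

reject H₀: yes

Group means [48.00, 24.40, 25.60, 21.00], grand mean 28.789
SSB = Σnᵢ(x̄ᵢ−x̄)² = 3853.516; SSW = ΣΣ(x−x̄ᵢ)² = 630.800
MSB = 3853.516/3 = 1284.5053; MSW = 630.800/34 = 18.5529
F = MSB/MSW = 69.2346
df = (3, 34)
p-value (upper-tail) = 0.00000
At α=0.05: p < α → reject H₀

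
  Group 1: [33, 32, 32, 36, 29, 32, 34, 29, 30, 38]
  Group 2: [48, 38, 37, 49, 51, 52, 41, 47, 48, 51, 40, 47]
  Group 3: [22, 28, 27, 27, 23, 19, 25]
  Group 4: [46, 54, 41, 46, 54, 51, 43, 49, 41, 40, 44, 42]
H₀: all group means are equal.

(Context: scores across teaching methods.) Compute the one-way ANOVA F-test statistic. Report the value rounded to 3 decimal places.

Group means [32.50, 45.75, 24.43, 45.92], grand mean 38.927
SSB = Σnᵢ(x̄ᵢ−x̄)² = 3029.400; SSW = ΣΣ(x−x̄ᵢ)² = 727.381
MSB = 3029.400/3 = 1009.7998; MSW = 727.381/37 = 19.6589
F = MSB/MSW = 51.3659
df = (3, 37)

test statistic = 51.366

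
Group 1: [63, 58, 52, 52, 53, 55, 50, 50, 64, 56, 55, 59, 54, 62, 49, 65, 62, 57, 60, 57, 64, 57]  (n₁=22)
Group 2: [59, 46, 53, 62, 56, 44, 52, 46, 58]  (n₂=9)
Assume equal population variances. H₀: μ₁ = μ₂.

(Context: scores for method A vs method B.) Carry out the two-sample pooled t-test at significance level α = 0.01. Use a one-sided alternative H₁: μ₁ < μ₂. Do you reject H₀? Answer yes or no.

reject H₀: no

x̄₁=57.000, s₁=4.918, n₁=22
x̄₂=52.889, s₂=6.431, n₂=9
s_p² = [21·4.918² + 8·6.431²]/29 = 28.9272
SE = √(s_p²·(1/22+1/9)) = 2.1281
t = (57.000−52.889)/2.1281 = 1.9318
df = 29
p-value (one-sided, H₁ less) = 0.96839
At α=0.01: p ≥ α → fail to reject H₀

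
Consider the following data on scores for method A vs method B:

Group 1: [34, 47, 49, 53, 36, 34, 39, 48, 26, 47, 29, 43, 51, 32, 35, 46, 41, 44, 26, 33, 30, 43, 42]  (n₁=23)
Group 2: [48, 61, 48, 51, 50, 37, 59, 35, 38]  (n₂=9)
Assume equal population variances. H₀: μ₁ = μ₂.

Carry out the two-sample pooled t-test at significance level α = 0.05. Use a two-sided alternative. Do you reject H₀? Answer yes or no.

x̄₁=39.478, s₁=8.095, n₁=23
x̄₂=47.444, s₂=9.289, n₂=9
s_p² = [22·8.095² + 8·9.289²]/30 = 71.0654
SE = √(s_p²·(1/23+1/9)) = 3.3145
t = (39.478−47.444)/3.3145 = -2.4034
df = 30
p-value (two-sided) = 0.02263
At α=0.05: p < α → reject H₀

reject H₀: yes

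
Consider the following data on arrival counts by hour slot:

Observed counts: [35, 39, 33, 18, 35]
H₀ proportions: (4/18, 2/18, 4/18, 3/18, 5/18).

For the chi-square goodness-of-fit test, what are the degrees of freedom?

degrees of freedom = 4

df = k − 1 = 5 − 1 = 4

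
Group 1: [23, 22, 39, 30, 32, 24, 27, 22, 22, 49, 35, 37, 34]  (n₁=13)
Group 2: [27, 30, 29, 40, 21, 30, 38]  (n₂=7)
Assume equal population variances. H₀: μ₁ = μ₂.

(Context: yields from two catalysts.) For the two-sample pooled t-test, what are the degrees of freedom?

df = n₁ + n₂ − 2 = 13 + 7 − 2 = 18

degrees of freedom = 18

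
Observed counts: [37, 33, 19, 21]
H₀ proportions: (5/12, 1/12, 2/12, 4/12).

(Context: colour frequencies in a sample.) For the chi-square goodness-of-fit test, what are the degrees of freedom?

df = k − 1 = 4 − 1 = 3

degrees of freedom = 3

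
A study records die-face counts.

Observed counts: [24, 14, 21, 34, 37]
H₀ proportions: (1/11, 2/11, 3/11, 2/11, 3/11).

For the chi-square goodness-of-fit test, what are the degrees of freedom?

df = k − 1 = 5 − 1 = 4

degrees of freedom = 4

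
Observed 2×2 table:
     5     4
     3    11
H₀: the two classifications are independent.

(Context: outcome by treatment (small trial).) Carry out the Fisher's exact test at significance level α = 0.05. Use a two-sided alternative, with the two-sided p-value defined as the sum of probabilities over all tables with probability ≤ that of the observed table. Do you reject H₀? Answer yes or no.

Margins: r₁=9, r₂=14, c₁=8, c₂=15, n=23
p_obs = C(9,5)·C(14,3)/C(23,8); sum pmf over tables with pmf ≤ p_obs
p-value (two-sided) = 0.17930
At α=0.05: p ≥ α → fail to reject H₀

reject H₀: no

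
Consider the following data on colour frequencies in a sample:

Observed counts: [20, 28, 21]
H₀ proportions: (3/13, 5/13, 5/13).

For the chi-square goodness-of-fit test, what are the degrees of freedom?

degrees of freedom = 2

df = k − 1 = 3 − 1 = 2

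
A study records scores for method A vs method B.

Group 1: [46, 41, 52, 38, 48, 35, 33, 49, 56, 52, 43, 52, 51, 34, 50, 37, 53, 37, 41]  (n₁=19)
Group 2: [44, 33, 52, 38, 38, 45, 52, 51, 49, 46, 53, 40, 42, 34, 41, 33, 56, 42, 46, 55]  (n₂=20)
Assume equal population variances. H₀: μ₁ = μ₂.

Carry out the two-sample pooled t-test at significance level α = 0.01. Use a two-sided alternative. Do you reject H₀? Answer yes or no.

x̄₁=44.632, s₁=7.433, n₁=19
x̄₂=44.500, s₂=7.251, n₂=20
s_p² = [18·7.433² + 19·7.251²]/37 = 53.8762
SE = √(s_p²·(1/19+1/20)) = 2.3515
t = (44.632−44.500)/2.3515 = 0.0560
df = 37
p-value (two-sided) = 0.95568
At α=0.01: p ≥ α → fail to reject H₀

reject H₀: no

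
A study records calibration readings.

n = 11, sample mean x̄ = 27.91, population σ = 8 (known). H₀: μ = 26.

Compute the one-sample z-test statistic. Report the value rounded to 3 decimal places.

SE = σ/√n = 8/√11 = 2.4121
z = (x̄−μ₀)/SE = (27.91−26)/2.4121 = 0.7918

test statistic = 0.792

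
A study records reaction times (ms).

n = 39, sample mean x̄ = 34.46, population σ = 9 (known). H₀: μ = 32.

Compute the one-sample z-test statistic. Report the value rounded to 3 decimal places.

SE = σ/√n = 9/√39 = 1.4412
z = (x̄−μ₀)/SE = (34.46−32)/1.4412 = 1.7070

test statistic = 1.707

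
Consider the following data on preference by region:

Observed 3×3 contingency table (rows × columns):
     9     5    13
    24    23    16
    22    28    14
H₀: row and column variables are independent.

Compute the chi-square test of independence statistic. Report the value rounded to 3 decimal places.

test statistic = 8.438

Row totals [27, 63, 64], col totals [55, 56, 43], n=154
χ² = (9−9.64)²/9.64 + (5−9.82)²/9.82 + (13−7.54)²/7.54 + (24−22.50)²/22.50 + (23−22.91)²/22.91 + (16−17.59)²/17.59 + (22−22.86)²/22.86 + (28−23.27)²/23.27 + (14−17.87)²/17.87 = 8.4379
df = 4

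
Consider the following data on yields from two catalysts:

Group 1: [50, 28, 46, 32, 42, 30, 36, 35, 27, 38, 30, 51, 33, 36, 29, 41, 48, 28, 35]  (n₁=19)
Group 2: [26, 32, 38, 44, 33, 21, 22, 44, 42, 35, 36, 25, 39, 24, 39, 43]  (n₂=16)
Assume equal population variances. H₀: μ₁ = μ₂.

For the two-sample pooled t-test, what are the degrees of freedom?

degrees of freedom = 33

df = n₁ + n₂ − 2 = 19 + 16 − 2 = 33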